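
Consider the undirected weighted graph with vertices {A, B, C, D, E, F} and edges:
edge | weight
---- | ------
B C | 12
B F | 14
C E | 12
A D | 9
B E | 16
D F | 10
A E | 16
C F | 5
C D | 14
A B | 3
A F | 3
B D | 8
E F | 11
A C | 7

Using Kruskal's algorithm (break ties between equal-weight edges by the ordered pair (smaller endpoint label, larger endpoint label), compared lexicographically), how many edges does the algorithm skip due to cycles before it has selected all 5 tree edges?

Kruskal: consider edges lightest-first.
A B (3): add. Components now {A,B} {C} {D} {E} {F}
A F (3): add. Components now {A,B,F} {C} {D} {E}
C F (5): add. Components now {A,B,C,F} {D} {E}
A C (7): skip — A and C already connected.
B D (8): add. Components now {A,B,C,D,F} {E}
A D (9): skip — A and D already connected.
D F (10): skip — D and F already connected.
E F (11): add. Components now {A,B,C,D,E,F}
Edges rejected before the tree was complete: 3.

3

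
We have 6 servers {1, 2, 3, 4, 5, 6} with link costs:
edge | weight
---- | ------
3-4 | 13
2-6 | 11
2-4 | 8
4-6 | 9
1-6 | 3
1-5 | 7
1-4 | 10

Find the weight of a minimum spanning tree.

Kruskal's algorithm — process edges by increasing weight (ties by edge label):
1-6 (3): add. Components now {1,6} {2} {3} {4} {5}
1-5 (7): add. Components now {1,5,6} {2} {3} {4}
2-4 (8): add. Components now {1,5,6} {2,4} {3}
4-6 (9): add. Components now {1,2,4,5,6} {3}
1-4 (10): skip — 1 and 4 already connected.
2-6 (11): skip — 2 and 6 already connected.
3-4 (13): add. Components now {1,2,3,4,5,6}
MST edges: 1-6, 1-5, 2-4, 4-6, 3-4; total weight 3+7+8+9+13 = 40.

40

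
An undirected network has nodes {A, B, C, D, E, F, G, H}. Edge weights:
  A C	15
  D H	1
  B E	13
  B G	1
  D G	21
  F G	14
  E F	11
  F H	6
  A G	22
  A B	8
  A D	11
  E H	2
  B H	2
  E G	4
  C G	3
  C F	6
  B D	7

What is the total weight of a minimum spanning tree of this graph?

Prim, starting at F.
Step 1: cheapest edge leaving the tree is C F (6); add C.
Step 2: cheapest edge leaving the tree is C G (3); add G.
Step 3: cheapest edge leaving the tree is B G (1); add B.
Step 4: cheapest edge leaving the tree is B H (2); add H.
Step 5: cheapest edge leaving the tree is D H (1); add D.
Step 6: cheapest edge leaving the tree is E H (2); add E.
Step 7: cheapest edge leaving the tree is A B (8); add A.
MST edges: C F, C G, B G, B H, D H, E H, A B; total weight 6+3+1+2+1+2+8 = 23.

23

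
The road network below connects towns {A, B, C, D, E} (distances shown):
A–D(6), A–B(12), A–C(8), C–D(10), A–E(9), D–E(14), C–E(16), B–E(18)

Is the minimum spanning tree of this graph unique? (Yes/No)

Sort edges by weight, then run Kruskal:
A–D (6): add — endpoints in different components.
A–C (8): add — endpoints in different components.
A–E (9): add — endpoints in different components.
C–D (10): skip — C and D already connected.
A–B (12): add — endpoints in different components.
Every non-tree edge has weight strictly greater than the heaviest edge on the tree path between its endpoints, so the MST is unique.

Yes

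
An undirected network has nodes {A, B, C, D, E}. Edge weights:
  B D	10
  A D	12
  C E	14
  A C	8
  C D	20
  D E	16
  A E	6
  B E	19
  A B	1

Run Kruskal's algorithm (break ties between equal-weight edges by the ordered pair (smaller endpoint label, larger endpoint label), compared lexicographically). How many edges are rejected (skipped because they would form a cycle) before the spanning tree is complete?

Sort edges by weight, then run Kruskal:
A B (1): add — endpoints in different components.
A E (6): add — endpoints in different components.
A C (8): add — endpoints in different components.
B D (10): add — endpoints in different components.
Edges rejected before the tree was complete: 0.

0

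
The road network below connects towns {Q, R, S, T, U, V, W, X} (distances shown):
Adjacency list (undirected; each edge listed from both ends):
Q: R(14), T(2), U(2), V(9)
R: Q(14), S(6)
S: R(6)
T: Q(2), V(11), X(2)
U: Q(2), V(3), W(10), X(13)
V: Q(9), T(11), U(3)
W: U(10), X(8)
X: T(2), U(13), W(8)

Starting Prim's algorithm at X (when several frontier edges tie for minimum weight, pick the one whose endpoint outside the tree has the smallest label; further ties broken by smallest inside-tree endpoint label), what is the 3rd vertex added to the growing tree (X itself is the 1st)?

Q

Prim's algorithm from X:
Step 1: cheapest edge leaving the tree is T—X (2); add T.
Step 2: cheapest edge leaving the tree is Q—T (2); add Q.
Step 3: cheapest edge leaving the tree is Q—U (2); add U.
Step 4: cheapest edge leaving the tree is U—V (3); add V.
Step 5: cheapest edge leaving the tree is W—X (8); add W.
Step 6: cheapest edge leaving the tree is Q—R (14); add R.
Step 7: cheapest edge leaving the tree is R—S (6); add S.
Vertex order: X, T, Q, U, V, W, R, S. The 3rd vertex is Q.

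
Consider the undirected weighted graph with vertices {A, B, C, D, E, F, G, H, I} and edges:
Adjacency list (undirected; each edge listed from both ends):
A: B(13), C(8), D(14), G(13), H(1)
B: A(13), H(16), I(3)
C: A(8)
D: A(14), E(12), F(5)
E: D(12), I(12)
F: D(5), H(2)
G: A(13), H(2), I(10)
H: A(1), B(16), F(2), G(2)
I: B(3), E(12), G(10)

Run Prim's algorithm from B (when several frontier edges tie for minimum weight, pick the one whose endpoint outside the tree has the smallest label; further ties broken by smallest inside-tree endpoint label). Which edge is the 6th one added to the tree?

D-F

Prim, starting at B.
Step 1: cheapest edge leaving the tree is B-I (3); add I.
Step 2: cheapest edge leaving the tree is G-I (10); add G.
Step 3: cheapest edge leaving the tree is G-H (2); add H.
Step 4: cheapest edge leaving the tree is A-H (1); add A.
Step 5: cheapest edge leaving the tree is F-H (2); add F.
Step 6: cheapest edge leaving the tree is D-F (5); add D.
Step 7: cheapest edge leaving the tree is A-C (8); add C.
Step 8: cheapest edge leaving the tree is D-E (12); add E.
The 6th edge added is D-F.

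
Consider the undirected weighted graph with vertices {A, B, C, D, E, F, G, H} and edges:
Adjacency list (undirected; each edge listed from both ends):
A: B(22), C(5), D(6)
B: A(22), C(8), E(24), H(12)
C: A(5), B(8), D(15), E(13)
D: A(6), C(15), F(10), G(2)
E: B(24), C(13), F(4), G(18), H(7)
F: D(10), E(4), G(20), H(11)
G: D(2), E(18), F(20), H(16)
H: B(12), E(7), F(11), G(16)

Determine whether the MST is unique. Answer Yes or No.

Yes

Kruskal: consider edges lightest-first.
D–G (2): add — endpoints in different components.
E–F (4): add — endpoints in different components.
A–C (5): add — endpoints in different components.
A–D (6): add — endpoints in different components.
E–H (7): add — endpoints in different components.
B–C (8): add — endpoints in different components.
D–F (10): add — endpoints in different components.
Every non-tree edge has weight strictly greater than the heaviest edge on the tree path between its endpoints, so the MST is unique.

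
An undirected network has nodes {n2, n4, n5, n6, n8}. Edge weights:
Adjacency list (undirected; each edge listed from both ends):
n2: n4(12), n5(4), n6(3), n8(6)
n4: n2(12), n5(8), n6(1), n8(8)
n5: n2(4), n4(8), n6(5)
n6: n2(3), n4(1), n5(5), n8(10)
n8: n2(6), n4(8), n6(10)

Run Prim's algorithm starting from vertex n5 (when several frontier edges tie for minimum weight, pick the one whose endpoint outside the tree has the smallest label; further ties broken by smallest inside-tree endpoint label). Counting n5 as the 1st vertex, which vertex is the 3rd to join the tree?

n6

Prim, starting at n5.
Step 1: cheapest edge leaving the tree is n2-n5 (4); add n2.
Step 2: cheapest edge leaving the tree is n2-n6 (3); add n6.
Step 3: cheapest edge leaving the tree is n4-n6 (1); add n4.
Step 4: cheapest edge leaving the tree is n2-n8 (6); add n8.
Vertex order: n5, n2, n6, n4, n8. The 3rd vertex is n6.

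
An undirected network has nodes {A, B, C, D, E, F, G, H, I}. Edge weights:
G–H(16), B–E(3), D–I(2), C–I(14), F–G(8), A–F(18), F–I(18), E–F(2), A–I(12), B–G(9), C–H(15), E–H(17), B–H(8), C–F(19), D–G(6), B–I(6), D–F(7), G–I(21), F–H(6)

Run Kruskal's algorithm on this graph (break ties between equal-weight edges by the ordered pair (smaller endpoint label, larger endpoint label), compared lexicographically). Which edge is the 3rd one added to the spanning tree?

B-E

Kruskal: consider edges lightest-first.
D–I (2): add — endpoints in different components.
E–F (2): add — endpoints in different components.
B–E (3): add — endpoints in different components.
B–I (6): add — endpoints in different components.
D–G (6): add — endpoints in different components.
F–H (6): add — endpoints in different components.
D–F (7): skip — D and F already connected.
B–H (8): skip — B and H already connected.
F–G (8): skip — F and G already connected.
B–G (9): skip — B and G already connected.
A–I (12): add — endpoints in different components.
C–I (14): add — endpoints in different components.
The 3rd edge added is B–E.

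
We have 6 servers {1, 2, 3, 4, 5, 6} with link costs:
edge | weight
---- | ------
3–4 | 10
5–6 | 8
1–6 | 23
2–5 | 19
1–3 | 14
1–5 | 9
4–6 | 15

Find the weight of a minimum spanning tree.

60

Prim's algorithm from 2:
Step 1: frontier [2–5 19] → take 2–5 (19); add 5.
Step 2: frontier [5–6 8, 1–5 9] → take 5–6 (8); add 6.
Step 3: frontier [1–5 9, 4–6 15, 1–6 23] → take 1–5 (9); add 1.
Step 4: frontier [1–3 14, 4–6 15] → take 1–3 (14); add 3.
Step 5: frontier [3–4 10, 4–6 15] → take 3–4 (10); add 4.
MST edges: 2–5, 5–6, 1–5, 1–3, 3–4; total weight 19+8+9+14+10 = 60.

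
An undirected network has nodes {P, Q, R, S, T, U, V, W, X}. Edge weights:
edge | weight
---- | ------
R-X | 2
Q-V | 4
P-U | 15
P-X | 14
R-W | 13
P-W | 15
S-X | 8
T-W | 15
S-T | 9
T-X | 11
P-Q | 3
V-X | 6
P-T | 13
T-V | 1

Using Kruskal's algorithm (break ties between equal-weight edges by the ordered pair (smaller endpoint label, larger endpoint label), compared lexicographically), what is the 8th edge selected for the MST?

Kruskal's algorithm — process edges by increasing weight (ties by edge label):
T-V (1): add — endpoints in different components.
R-X (2): add — endpoints in different components.
P-Q (3): add — endpoints in different components.
Q-V (4): add — endpoints in different components.
V-X (6): add — endpoints in different components.
S-X (8): add — endpoints in different components.
S-T (9): skip — S and T already connected.
T-X (11): skip — X and T already connected.
P-T (13): skip — P and T already connected.
R-W (13): add — endpoints in different components.
P-X (14): skip — X and P already connected.
P-U (15): add — endpoints in different components.
The 8th edge added is P-U.

P-U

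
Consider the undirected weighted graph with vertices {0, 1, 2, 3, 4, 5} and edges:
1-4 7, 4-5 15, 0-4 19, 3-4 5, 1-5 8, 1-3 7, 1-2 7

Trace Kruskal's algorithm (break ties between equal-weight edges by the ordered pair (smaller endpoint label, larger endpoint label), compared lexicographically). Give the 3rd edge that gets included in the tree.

1-3

Kruskal's algorithm — process edges by increasing weight (ties by edge label):
3-4 (5): add — endpoints in different components.
1-2 (7): add — endpoints in different components.
1-3 (7): add — endpoints in different components.
1-4 (7): skip — 1 and 4 already connected.
1-5 (8): add — endpoints in different components.
4-5 (15): skip — 4 and 5 already connected.
0-4 (19): add — endpoints in different components.
The 3rd edge added is 1-3.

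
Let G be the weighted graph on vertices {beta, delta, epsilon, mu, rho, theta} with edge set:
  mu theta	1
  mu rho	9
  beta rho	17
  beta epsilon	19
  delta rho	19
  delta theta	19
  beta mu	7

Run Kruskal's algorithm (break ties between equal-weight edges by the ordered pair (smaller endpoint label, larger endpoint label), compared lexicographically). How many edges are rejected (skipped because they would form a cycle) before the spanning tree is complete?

1

Kruskal: consider edges lightest-first.
mu theta (1): add — endpoints in different components.
beta mu (7): add — endpoints in different components.
mu rho (9): add — endpoints in different components.
beta rho (17): skip — beta and rho already connected.
beta epsilon (19): add — endpoints in different components.
delta rho (19): add — endpoints in different components.
Edges rejected before the tree was complete: 1.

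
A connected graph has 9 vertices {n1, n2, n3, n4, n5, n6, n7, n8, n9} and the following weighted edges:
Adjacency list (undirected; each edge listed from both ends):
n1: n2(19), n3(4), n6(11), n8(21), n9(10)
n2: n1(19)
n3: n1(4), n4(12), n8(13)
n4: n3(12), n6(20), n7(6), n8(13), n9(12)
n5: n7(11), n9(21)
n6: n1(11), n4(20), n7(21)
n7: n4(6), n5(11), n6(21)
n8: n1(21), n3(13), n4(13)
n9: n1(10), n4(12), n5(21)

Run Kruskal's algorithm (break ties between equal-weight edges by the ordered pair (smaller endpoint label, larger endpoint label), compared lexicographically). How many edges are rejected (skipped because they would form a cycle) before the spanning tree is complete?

2

Kruskal's algorithm — process edges by increasing weight (ties by edge label):
n1 n3 (4): add — endpoints in different components.
n4 n7 (6): add — endpoints in different components.
n1 n9 (10): add — endpoints in different components.
n1 n6 (11): add — endpoints in different components.
n5 n7 (11): add — endpoints in different components.
n3 n4 (12): add — endpoints in different components.
n4 n9 (12): skip — n4 and n9 already connected.
n3 n8 (13): add — endpoints in different components.
n4 n8 (13): skip — n4 and n8 already connected.
n1 n2 (19): add — endpoints in different components.
Edges rejected before the tree was complete: 2.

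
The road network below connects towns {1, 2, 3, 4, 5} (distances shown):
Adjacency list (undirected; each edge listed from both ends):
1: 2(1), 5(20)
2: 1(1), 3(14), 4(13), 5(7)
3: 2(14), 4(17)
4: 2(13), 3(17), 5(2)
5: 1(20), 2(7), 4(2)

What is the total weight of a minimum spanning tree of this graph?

Sort edges by weight, then run Kruskal:
1–2 (1): add — endpoints in different components.
4–5 (2): add — endpoints in different components.
2–5 (7): add — endpoints in different components.
2–4 (13): skip — 2 and 4 already connected.
2–3 (14): add — endpoints in different components.
MST edges: 1–2, 4–5, 2–5, 2–3; total weight 1+2+7+14 = 24.

24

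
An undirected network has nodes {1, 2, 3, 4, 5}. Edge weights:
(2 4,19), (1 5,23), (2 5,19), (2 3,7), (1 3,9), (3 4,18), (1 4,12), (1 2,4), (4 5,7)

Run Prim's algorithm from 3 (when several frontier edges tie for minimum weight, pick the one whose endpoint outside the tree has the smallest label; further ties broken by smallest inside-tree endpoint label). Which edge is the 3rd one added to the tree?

Prim's algorithm from 3:
Step 1: frontier [2 3 7, 1 3 9, 3 4 18] → take 2 3 (7); add 2.
Step 2: frontier [1 2 4, 2 4 19, 2 5 19, 1 3 9, 3 4 18] → take 1 2 (4); add 1.
Step 3: frontier [1 4 12, 1 5 23, 2 4 19, 2 5 19, 3 4 18] → take 1 4 (12); add 4.
Step 4: frontier [1 5 23, 2 5 19, 4 5 7] → take 4 5 (7); add 5.
The 3rd edge added is 1 4.

1-4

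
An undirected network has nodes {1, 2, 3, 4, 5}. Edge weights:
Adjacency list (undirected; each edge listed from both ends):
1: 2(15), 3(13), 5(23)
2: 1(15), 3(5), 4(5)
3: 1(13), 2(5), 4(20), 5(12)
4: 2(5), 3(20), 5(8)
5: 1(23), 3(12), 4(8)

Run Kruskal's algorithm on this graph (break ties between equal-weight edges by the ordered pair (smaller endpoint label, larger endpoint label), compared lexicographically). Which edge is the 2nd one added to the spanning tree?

2-4

Kruskal's algorithm — process edges by increasing weight (ties by edge label):
2-3 (5): add. Components now {1} {2,3} {4} {5}
2-4 (5): add. Components now {1} {2,3,4} {5}
4-5 (8): add. Components now {1} {2,3,4,5}
3-5 (12): skip — 3 and 5 already connected.
1-3 (13): add. Components now {1,2,3,4,5}
The 2nd edge added is 2-4.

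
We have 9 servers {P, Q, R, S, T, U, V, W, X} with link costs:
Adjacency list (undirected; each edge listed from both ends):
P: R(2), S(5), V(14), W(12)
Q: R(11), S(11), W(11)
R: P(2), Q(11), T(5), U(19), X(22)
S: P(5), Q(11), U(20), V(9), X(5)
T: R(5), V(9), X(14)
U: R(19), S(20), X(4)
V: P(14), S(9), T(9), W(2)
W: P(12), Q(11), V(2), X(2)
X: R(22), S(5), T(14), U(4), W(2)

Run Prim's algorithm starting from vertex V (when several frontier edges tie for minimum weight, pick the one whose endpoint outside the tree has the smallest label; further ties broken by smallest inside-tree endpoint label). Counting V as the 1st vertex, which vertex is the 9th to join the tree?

Prim's algorithm from V:
Step 1: cheapest edge leaving the tree is V—W (2); add W.
Step 2: cheapest edge leaving the tree is W—X (2); add X.
Step 3: cheapest edge leaving the tree is U—X (4); add U.
Step 4: cheapest edge leaving the tree is S—X (5); add S.
Step 5: cheapest edge leaving the tree is P—S (5); add P.
Step 6: cheapest edge leaving the tree is P—R (2); add R.
Step 7: cheapest edge leaving the tree is R—T (5); add T.
Step 8: cheapest edge leaving the tree is Q—R (11); add Q.
Vertex order: V, W, X, U, S, P, R, T, Q. The 9th vertex is Q.

Q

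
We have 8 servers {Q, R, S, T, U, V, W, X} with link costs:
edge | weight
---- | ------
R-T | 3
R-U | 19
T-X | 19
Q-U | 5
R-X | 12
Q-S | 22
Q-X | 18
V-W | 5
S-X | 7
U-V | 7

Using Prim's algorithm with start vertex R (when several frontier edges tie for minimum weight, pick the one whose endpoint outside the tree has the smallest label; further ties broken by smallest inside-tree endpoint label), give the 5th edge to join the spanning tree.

Prim, starting at R.
Step 1: frontier [R-T 3, R-X 12, R-U 19] → take R-T (3); add T.
Step 2: frontier [R-X 12, R-U 19, T-X 19] → take R-X (12); add X.
Step 3: frontier [R-U 19, S-X 7, Q-X 18] → take S-X (7); add S.
Step 4: frontier [R-U 19, Q-S 22, Q-X 18] → take Q-X (18); add Q.
Step 5: frontier [Q-U 5, R-U 19] → take Q-U (5); add U.
Step 6: frontier [U-V 7] → take U-V (7); add V.
Step 7: frontier [V-W 5] → take V-W (5); add W.
The 5th edge added is Q-U.

Q-U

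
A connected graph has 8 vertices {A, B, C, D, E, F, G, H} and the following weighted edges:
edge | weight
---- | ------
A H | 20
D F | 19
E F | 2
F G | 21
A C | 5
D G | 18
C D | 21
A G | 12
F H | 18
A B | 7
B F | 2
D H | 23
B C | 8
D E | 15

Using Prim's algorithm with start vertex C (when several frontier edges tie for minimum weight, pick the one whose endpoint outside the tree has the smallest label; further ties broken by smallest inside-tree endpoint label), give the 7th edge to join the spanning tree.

Grow the tree from C using Prim:
Step 1: frontier [A C 5, B C 8, C D 21] → take A C (5); add A.
Step 2: frontier [A B 7, A G 12, A H 20, B C 8, C D 21] → take A B (7); add B.
Step 3: frontier [A G 12, A H 20, B F 2, C D 21] → take B F (2); add F.
Step 4: frontier [A G 12, A H 20, C D 21, E F 2, F H 18, D F 19, F G 21] → take E F (2); add E.
Step 5: frontier [A G 12, A H 20, C D 21, D E 15, F H 18, D F 19, F G 21] → take A G (12); add G.
Step 6: frontier [A H 20, C D 21, D E 15, F H 18, D F 19, D G 18] → take D E (15); add D.
Step 7: frontier [A H 20, D H 23, F H 18] → take F H (18); add H.
The 7th edge added is F H.

F-H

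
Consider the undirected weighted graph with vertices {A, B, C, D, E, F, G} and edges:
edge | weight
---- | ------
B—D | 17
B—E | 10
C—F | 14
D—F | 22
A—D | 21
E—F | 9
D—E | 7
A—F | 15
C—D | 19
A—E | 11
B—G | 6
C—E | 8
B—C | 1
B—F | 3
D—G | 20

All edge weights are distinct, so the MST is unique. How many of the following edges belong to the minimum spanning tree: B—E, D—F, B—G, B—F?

2

Kruskal's algorithm — process edges by increasing weight (ties by edge label):
B—C (1): add. Components now {A} {B,C} {D} {E} {F} {G}
B—F (3): add. Components now {A} {B,C,F} {D} {E} {G}
B—G (6): add. Components now {A} {B,C,F,G} {D} {E}
D—E (7): add. Components now {A} {B,C,F,G} {D,E}
C—E (8): add. Components now {A} {B,C,D,E,F,G}
E—F (9): skip — E and F already connected.
B—E (10): skip — B and E already connected.
A—E (11): add. Components now {A,B,C,D,E,F,G}
MST edge set: {B—C, B—F, B—G, D—E, C—E, A—E}.
Of the listed edges, {B—G, B—F} are in the MST → 2.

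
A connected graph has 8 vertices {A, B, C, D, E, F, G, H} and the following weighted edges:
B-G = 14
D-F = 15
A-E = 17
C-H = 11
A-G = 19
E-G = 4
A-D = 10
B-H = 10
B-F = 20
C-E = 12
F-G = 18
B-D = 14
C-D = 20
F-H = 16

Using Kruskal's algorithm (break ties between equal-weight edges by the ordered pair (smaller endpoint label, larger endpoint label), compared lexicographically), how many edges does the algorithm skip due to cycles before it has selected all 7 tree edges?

1

Kruskal: consider edges lightest-first.
E-G (4): add — endpoints in different components.
A-D (10): add — endpoints in different components.
B-H (10): add — endpoints in different components.
C-H (11): add — endpoints in different components.
C-E (12): add — endpoints in different components.
B-D (14): add — endpoints in different components.
B-G (14): skip — B and G already connected.
D-F (15): add — endpoints in different components.
Edges rejected before the tree was complete: 1.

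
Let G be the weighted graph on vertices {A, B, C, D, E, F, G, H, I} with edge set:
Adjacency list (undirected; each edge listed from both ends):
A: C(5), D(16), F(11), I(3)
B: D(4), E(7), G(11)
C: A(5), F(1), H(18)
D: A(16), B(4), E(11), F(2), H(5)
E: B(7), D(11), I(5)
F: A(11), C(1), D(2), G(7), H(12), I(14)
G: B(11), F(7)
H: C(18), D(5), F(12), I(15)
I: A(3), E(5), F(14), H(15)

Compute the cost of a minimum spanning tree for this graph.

32

Kruskal's algorithm — process edges by increasing weight (ties by edge label):
C F (1): add — endpoints in different components.
D F (2): add — endpoints in different components.
A I (3): add — endpoints in different components.
B D (4): add — endpoints in different components.
A C (5): add — endpoints in different components.
D H (5): add — endpoints in different components.
E I (5): add — endpoints in different components.
B E (7): skip — B and E already connected.
F G (7): add — endpoints in different components.
MST edges: C F, D F, A I, B D, A C, D H, E I, F G; total weight 1+2+3+4+5+5+5+7 = 32.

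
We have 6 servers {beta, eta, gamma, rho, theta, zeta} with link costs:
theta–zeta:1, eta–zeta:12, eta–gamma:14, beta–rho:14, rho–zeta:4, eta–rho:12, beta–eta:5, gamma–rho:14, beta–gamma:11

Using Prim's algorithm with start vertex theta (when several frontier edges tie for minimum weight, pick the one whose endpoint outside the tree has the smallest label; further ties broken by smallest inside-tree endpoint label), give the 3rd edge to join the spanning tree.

Prim, starting at theta.
Step 1: cheapest edge leaving the tree is theta–zeta (1); add zeta.
Step 2: cheapest edge leaving the tree is rho–zeta (4); add rho.
Step 3: cheapest edge leaving the tree is eta–rho (12); add eta.
Step 4: cheapest edge leaving the tree is beta–eta (5); add beta.
Step 5: cheapest edge leaving the tree is beta–gamma (11); add gamma.
The 3rd edge added is eta–rho.

eta-rho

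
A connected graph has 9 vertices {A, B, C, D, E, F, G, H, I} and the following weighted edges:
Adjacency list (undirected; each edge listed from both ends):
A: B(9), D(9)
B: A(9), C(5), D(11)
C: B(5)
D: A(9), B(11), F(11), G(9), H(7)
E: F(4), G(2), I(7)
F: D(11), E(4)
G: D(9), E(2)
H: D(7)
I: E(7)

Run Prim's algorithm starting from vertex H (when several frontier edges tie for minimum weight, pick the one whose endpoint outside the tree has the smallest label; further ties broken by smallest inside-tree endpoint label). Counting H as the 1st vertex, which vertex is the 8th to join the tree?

F

Prim's algorithm from H:
Step 1: cheapest edge leaving the tree is D—H (7); add D.
Step 2: cheapest edge leaving the tree is A—D (9); add A.
Step 3: cheapest edge leaving the tree is A—B (9); add B.
Step 4: cheapest edge leaving the tree is B—C (5); add C.
Step 5: cheapest edge leaving the tree is D—G (9); add G.
Step 6: cheapest edge leaving the tree is E—G (2); add E.
Step 7: cheapest edge leaving the tree is E—F (4); add F.
Step 8: cheapest edge leaving the tree is E—I (7); add I.
Vertex order: H, D, A, B, C, G, E, F, I. The 8th vertex is F.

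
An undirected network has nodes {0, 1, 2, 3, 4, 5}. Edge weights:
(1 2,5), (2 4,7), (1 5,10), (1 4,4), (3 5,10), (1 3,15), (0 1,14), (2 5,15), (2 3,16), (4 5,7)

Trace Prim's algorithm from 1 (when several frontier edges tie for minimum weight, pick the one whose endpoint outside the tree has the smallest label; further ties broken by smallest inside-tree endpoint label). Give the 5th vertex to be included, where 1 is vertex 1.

3

Prim, starting at 1.
Step 1: frontier [1 4 4, 1 2 5, 1 5 10, 0 1 14, 1 3 15] → take 1 4 (4); add 4.
Step 2: frontier [1 2 5, 1 5 10, 0 1 14, 1 3 15, 2 4 7, 4 5 7] → take 1 2 (5); add 2.
Step 3: frontier [1 5 10, 0 1 14, 1 3 15, 2 5 15, 2 3 16, 4 5 7] → take 4 5 (7); add 5.
Step 4: frontier [0 1 14, 1 3 15, 2 3 16, 3 5 10] → take 3 5 (10); add 3.
Step 5: frontier [0 1 14] → take 0 1 (14); add 0.
Vertex order: 1, 4, 2, 5, 3, 0. The 5th vertex is 3.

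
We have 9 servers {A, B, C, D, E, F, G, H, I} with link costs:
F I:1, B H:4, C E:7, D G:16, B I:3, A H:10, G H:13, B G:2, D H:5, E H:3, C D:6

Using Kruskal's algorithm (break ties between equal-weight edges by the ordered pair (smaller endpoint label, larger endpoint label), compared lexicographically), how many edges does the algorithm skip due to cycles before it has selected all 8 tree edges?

Kruskal: consider edges lightest-first.
F I (1): add — endpoints in different components.
B G (2): add — endpoints in different components.
B I (3): add — endpoints in different components.
E H (3): add — endpoints in different components.
B H (4): add — endpoints in different components.
D H (5): add — endpoints in different components.
C D (6): add — endpoints in different components.
C E (7): skip — C and E already connected.
A H (10): add — endpoints in different components.
Edges rejected before the tree was complete: 1.

1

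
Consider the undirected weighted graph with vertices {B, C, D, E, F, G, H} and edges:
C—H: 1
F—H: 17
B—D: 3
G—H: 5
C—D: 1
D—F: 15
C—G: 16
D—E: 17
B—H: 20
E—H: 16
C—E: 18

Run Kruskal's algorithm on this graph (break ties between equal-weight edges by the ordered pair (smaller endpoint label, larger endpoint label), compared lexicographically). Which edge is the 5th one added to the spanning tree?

Sort edges by weight, then run Kruskal:
C—D (1): add — endpoints in different components.
C—H (1): add — endpoints in different components.
B—D (3): add — endpoints in different components.
G—H (5): add — endpoints in different components.
D—F (15): add — endpoints in different components.
C—G (16): skip — C and G already connected.
E—H (16): add — endpoints in different components.
The 5th edge added is D—F.

D-F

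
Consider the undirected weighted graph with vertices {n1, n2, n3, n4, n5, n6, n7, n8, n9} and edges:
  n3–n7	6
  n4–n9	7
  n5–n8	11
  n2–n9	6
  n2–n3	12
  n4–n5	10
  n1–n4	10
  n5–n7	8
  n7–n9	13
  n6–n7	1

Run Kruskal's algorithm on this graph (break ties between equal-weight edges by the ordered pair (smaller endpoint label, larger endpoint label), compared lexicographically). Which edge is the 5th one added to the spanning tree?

Kruskal's algorithm — process edges by increasing weight (ties by edge label):
n6–n7 (1): add — endpoints in different components.
n2–n9 (6): add — endpoints in different components.
n3–n7 (6): add — endpoints in different components.
n4–n9 (7): add — endpoints in different components.
n5–n7 (8): add — endpoints in different components.
n1–n4 (10): add — endpoints in different components.
n4–n5 (10): add — endpoints in different components.
n5–n8 (11): add — endpoints in different components.
The 5th edge added is n5–n7.

n5-n7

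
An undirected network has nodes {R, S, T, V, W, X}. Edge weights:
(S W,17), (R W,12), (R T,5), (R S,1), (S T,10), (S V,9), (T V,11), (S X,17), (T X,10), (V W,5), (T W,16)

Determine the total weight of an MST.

Prim's algorithm from S:
Step 1: cheapest edge leaving the tree is R S (1); add R.
Step 2: cheapest edge leaving the tree is R T (5); add T.
Step 3: cheapest edge leaving the tree is S V (9); add V.
Step 4: cheapest edge leaving the tree is V W (5); add W.
Step 5: cheapest edge leaving the tree is T X (10); add X.
MST edges: R S, R T, S V, V W, T X; total weight 1+5+9+5+10 = 30.

30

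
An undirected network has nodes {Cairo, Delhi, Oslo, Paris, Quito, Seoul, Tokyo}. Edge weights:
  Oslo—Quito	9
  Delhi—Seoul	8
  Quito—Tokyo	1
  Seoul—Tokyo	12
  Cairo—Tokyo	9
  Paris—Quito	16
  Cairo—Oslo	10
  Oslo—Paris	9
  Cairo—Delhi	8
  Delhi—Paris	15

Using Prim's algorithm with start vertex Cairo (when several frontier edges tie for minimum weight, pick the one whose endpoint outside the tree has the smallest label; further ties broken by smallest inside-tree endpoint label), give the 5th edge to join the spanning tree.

Grow the tree from Cairo using Prim:
Step 1: cheapest edge leaving the tree is Cairo—Delhi (8); add Delhi.
Step 2: cheapest edge leaving the tree is Delhi—Seoul (8); add Seoul.
Step 3: cheapest edge leaving the tree is Cairo—Tokyo (9); add Tokyo.
Step 4: cheapest edge leaving the tree is Quito—Tokyo (1); add Quito.
Step 5: cheapest edge leaving the tree is Oslo—Quito (9); add Oslo.
Step 6: cheapest edge leaving the tree is Oslo—Paris (9); add Paris.
The 5th edge added is Oslo—Quito.

Oslo-Quito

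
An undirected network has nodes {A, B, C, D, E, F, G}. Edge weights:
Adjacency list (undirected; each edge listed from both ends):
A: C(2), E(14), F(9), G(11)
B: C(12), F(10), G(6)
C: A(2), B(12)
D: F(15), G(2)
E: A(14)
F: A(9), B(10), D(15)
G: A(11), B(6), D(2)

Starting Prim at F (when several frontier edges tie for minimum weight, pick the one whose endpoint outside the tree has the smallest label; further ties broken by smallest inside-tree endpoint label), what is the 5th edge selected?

D-G

Prim, starting at F.
Step 1: frontier [A-F 9, B-F 10, D-F 15] → take A-F (9); add A.
Step 2: frontier [A-C 2, A-G 11, A-E 14, B-F 10, D-F 15] → take A-C (2); add C.
Step 3: frontier [A-G 11, A-E 14, B-C 12, B-F 10, D-F 15] → take B-F (10); add B.
Step 4: frontier [A-G 11, A-E 14, B-G 6, D-F 15] → take B-G (6); add G.
Step 5: frontier [A-E 14, D-F 15, D-G 2] → take D-G (2); add D.
Step 6: frontier [A-E 14] → take A-E (14); add E.
The 5th edge added is D-G.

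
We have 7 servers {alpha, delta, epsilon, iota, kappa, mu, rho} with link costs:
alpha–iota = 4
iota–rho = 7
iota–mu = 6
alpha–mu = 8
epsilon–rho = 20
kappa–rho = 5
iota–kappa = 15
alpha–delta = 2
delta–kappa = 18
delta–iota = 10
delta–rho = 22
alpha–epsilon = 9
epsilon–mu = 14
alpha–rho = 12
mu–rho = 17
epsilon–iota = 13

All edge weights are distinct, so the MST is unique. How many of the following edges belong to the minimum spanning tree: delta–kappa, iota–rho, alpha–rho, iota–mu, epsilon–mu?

2

Kruskal's algorithm — process edges by increasing weight (ties by edge label):
alpha–delta (2): add — endpoints in different components.
alpha–iota (4): add — endpoints in different components.
kappa–rho (5): add — endpoints in different components.
iota–mu (6): add — endpoints in different components.
iota–rho (7): add — endpoints in different components.
alpha–mu (8): skip — alpha and mu already connected.
alpha–epsilon (9): add — endpoints in different components.
MST edge set: {alpha–delta, alpha–iota, kappa–rho, iota–mu, iota–rho, alpha–epsilon}.
Of the listed edges, {iota–rho, iota–mu} are in the MST → 2.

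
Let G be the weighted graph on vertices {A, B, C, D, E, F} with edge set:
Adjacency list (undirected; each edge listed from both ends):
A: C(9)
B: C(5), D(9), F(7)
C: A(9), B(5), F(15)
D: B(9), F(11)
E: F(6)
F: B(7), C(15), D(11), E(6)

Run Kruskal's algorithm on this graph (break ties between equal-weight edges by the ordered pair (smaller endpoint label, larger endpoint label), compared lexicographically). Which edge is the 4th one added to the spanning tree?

Sort edges by weight, then run Kruskal:
B-C (5): add — endpoints in different components.
E-F (6): add — endpoints in different components.
B-F (7): add — endpoints in different components.
A-C (9): add — endpoints in different components.
B-D (9): add — endpoints in different components.
The 4th edge added is A-C.

A-C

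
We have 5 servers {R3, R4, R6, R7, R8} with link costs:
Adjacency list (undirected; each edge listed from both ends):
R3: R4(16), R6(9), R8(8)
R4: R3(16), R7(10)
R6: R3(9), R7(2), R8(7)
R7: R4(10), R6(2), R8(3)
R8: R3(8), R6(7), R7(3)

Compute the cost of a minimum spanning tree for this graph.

Prim, starting at R7.
Step 1: cheapest edge leaving the tree is R6—R7 (2); add R6.
Step 2: cheapest edge leaving the tree is R7—R8 (3); add R8.
Step 3: cheapest edge leaving the tree is R3—R8 (8); add R3.
Step 4: cheapest edge leaving the tree is R4—R7 (10); add R4.
MST edges: R6—R7, R7—R8, R3—R8, R4—R7; total weight 2+3+8+10 = 23.

23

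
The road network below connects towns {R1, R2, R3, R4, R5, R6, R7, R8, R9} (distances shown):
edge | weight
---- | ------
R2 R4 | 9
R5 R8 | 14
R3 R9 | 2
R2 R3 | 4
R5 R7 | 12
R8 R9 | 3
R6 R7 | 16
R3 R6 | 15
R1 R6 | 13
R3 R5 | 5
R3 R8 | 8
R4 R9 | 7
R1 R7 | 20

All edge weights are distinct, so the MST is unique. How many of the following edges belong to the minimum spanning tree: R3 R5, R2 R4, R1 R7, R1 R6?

2

Sort edges by weight, then run Kruskal:
R3 R9 (2): add — endpoints in different components.
R8 R9 (3): add — endpoints in different components.
R2 R3 (4): add — endpoints in different components.
R3 R5 (5): add — endpoints in different components.
R4 R9 (7): add — endpoints in different components.
R3 R8 (8): skip — R3 and R8 already connected.
R2 R4 (9): skip — R2 and R4 already connected.
R5 R7 (12): add — endpoints in different components.
R1 R6 (13): add — endpoints in different components.
R5 R8 (14): skip — R5 and R8 already connected.
R3 R6 (15): add — endpoints in different components.
MST edge set: {R3 R9, R8 R9, R2 R3, R3 R5, R4 R9, R5 R7, R1 R6, R3 R6}.
Of the listed edges, {R3 R5, R1 R6} are in the MST → 2.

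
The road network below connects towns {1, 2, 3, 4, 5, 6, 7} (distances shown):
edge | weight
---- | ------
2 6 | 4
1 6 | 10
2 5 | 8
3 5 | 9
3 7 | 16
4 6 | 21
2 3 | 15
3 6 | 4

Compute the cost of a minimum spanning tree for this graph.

63

Sort edges by weight, then run Kruskal:
2 6 (4): add — endpoints in different components.
3 6 (4): add — endpoints in different components.
2 5 (8): add — endpoints in different components.
3 5 (9): skip — 3 and 5 already connected.
1 6 (10): add — endpoints in different components.
2 3 (15): skip — 2 and 3 already connected.
3 7 (16): add — endpoints in different components.
4 6 (21): add — endpoints in different components.
MST edges: 2 6, 3 6, 2 5, 1 6, 3 7, 4 6; total weight 4+4+8+10+16+21 = 63.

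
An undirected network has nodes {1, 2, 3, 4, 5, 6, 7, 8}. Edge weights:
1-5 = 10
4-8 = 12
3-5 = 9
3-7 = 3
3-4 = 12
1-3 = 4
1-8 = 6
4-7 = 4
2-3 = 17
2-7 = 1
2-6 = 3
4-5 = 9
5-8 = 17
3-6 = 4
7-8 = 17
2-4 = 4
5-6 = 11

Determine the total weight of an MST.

30

Kruskal's algorithm — process edges by increasing weight (ties by edge label):
2-7 (1): add — endpoints in different components.
2-6 (3): add — endpoints in different components.
3-7 (3): add — endpoints in different components.
1-3 (4): add — endpoints in different components.
2-4 (4): add — endpoints in different components.
3-6 (4): skip — 3 and 6 already connected.
4-7 (4): skip — 4 and 7 already connected.
1-8 (6): add — endpoints in different components.
3-5 (9): add — endpoints in different components.
MST edges: 2-7, 2-6, 3-7, 1-3, 2-4, 1-8, 3-5; total weight 1+3+3+4+4+6+9 = 30.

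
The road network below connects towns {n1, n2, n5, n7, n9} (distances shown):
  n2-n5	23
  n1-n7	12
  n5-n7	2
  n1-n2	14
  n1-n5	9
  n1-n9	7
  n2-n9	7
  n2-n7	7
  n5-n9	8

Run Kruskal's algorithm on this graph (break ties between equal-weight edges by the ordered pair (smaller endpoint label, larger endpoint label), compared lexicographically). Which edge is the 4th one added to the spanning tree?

n2-n9

Kruskal's algorithm — process edges by increasing weight (ties by edge label):
n5-n7 (2): add — endpoints in different components.
n1-n9 (7): add — endpoints in different components.
n2-n7 (7): add — endpoints in different components.
n2-n9 (7): add — endpoints in different components.
The 4th edge added is n2-n9.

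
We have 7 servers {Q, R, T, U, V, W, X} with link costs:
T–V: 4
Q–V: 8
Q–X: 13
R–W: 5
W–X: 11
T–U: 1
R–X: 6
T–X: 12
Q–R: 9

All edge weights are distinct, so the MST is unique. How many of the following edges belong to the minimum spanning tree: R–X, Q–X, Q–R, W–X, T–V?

3

Kruskal's algorithm — process edges by increasing weight (ties by edge label):
T–U (1): add — endpoints in different components.
T–V (4): add — endpoints in different components.
R–W (5): add — endpoints in different components.
R–X (6): add — endpoints in different components.
Q–V (8): add — endpoints in different components.
Q–R (9): add — endpoints in different components.
MST edge set: {T–U, T–V, R–W, R–X, Q–V, Q–R}.
Of the listed edges, {R–X, Q–R, T–V} are in the MST → 3.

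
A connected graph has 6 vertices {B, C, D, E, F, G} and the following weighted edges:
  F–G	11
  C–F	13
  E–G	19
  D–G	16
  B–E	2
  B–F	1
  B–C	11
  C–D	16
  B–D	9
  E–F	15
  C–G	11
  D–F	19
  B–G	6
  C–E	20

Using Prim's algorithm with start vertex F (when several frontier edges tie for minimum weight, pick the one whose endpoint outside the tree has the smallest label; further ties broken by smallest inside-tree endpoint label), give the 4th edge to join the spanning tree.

Prim's algorithm from F:
Step 1: cheapest edge leaving the tree is B–F (1); add B.
Step 2: cheapest edge leaving the tree is B–E (2); add E.
Step 3: cheapest edge leaving the tree is B–G (6); add G.
Step 4: cheapest edge leaving the tree is B–D (9); add D.
Step 5: cheapest edge leaving the tree is B–C (11); add C.
The 4th edge added is B–D.

B-D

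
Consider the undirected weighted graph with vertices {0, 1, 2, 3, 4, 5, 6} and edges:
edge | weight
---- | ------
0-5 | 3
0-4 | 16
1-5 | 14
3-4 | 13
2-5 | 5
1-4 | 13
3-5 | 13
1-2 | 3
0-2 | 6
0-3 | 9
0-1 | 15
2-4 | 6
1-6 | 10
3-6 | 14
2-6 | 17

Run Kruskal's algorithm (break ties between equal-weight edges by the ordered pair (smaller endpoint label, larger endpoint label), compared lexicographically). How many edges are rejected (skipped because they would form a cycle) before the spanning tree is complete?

Kruskal's algorithm — process edges by increasing weight (ties by edge label):
0-5 (3): add — endpoints in different components.
1-2 (3): add — endpoints in different components.
2-5 (5): add — endpoints in different components.
0-2 (6): skip — 0 and 2 already connected.
2-4 (6): add — endpoints in different components.
0-3 (9): add — endpoints in different components.
1-6 (10): add — endpoints in different components.
Edges rejected before the tree was complete: 1.

1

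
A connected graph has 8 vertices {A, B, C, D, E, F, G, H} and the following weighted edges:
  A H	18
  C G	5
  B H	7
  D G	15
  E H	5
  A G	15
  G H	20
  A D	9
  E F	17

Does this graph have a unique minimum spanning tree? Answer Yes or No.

No

Kruskal's algorithm — process edges by increasing weight (ties by edge label):
C G (5): add — endpoints in different components.
E H (5): add — endpoints in different components.
B H (7): add — endpoints in different components.
A D (9): add — endpoints in different components.
A G (15): add — endpoints in different components.
D G (15): skip — D and G already connected.
E F (17): add — endpoints in different components.
A H (18): add — endpoints in different components.
Non-tree edge D G has weight 15, equal to the heaviest edge on its tree cycle — swapping gives another MST of the same weight. Not unique.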